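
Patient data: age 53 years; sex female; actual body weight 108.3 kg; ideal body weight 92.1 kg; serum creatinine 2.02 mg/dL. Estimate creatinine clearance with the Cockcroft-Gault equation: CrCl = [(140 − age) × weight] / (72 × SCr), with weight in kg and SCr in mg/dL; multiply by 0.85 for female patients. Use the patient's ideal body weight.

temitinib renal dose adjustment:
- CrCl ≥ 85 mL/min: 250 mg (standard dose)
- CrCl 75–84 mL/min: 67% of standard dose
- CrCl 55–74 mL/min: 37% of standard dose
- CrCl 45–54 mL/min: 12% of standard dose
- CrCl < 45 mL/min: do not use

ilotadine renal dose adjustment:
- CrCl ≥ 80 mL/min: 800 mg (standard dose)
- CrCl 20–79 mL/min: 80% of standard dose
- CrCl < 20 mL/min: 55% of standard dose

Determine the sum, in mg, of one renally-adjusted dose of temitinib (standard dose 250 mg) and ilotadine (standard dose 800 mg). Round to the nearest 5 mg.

CrCl = (140 − 53) × 92.1 / (72 × 2.02) × 0.85 = 8012.7 / 145.44 × 0.85 ≈ 46.8 mL/min
CrCl ≈ 47 mL/min.
temitinib: 45–54 mL/min → 12% of 250 mg = 30 mg.
ilotadine: 20–79 mL/min → 80% of 800 mg = 640 mg.
Total = 30 + 640 = 670 mg.

670 mg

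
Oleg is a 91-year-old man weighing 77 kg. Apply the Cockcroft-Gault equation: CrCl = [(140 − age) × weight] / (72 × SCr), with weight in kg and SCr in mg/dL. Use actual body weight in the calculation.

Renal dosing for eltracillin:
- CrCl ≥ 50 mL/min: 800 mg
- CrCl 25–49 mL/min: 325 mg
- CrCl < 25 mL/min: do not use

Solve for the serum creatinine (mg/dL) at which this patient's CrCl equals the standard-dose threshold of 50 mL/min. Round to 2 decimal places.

1.05 mg/dL

Standard dose requires CrCl ≥ 50 mL/min.
Set (140 − 91) × 77 / (72 × SCr) = 50
SCr = (140 − 91) × 77 / (72 × 50) = 1.048 mg/dL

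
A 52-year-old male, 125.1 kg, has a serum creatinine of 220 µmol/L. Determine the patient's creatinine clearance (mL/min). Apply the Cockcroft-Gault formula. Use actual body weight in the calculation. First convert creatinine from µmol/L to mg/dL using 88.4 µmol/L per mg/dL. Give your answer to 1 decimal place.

61.4 mL/min

SCr = 220 / 88.4 = 2.489 mg/dL
CrCl = (140 − 52) × 125.1 / (72 × 2.489) = 11008.8 / 179.21 ≈ 61.4 mL/min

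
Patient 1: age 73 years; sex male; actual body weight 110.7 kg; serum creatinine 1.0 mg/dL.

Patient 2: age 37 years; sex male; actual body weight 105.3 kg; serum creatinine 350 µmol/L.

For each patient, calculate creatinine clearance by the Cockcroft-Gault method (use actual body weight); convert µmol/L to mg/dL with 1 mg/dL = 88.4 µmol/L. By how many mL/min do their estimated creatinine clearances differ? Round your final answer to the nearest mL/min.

Patient 1: CrCl = (140 − 73) × 110.7 / (72 × 1) = 7416.9 / 72.00 ≈ 103.0 mL/min
Patient 2: SCr = 350 / 88.4 = 3.959 mg/dL
Patient 2: CrCl = (140 − 37) × 105.3 / (72 × 3.959) = 10845.9 / 285.05 ≈ 38.0 mL/min
|103.0 − 38.0| = 65.0 mL/min

65 mL/min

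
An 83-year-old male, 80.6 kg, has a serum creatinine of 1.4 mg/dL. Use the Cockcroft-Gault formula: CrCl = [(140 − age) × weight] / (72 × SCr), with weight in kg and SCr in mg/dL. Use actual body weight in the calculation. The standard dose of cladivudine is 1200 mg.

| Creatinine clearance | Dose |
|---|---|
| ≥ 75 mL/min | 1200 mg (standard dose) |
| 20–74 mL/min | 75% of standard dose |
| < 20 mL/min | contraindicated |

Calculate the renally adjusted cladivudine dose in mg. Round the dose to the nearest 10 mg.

900 mg

CrCl = (140 − 83) × 80.6 / (72 × 1.4) = 4594.2 / 100.80 ≈ 45.6 mL/min
CrCl ≈ 46 mL/min → bracket 20–74 mL/min.
75% of 1200 mg = 900 mg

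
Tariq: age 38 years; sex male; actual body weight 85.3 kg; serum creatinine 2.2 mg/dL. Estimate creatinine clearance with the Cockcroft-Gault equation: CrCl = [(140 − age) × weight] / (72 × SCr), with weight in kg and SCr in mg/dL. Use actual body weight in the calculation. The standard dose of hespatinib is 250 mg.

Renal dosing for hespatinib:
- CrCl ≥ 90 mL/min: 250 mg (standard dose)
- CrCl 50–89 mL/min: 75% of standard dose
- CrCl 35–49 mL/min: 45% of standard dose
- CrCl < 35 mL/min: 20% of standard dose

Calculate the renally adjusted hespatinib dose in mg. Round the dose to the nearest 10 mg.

190 mg

CrCl = (140 − 38) × 85.3 / (72 × 2.2) = 8700.6 / 158.40 ≈ 54.9 mL/min
CrCl ≈ 55 mL/min → bracket 50–89 mL/min.
75% of 250 mg = 187.5 mg → 190 mg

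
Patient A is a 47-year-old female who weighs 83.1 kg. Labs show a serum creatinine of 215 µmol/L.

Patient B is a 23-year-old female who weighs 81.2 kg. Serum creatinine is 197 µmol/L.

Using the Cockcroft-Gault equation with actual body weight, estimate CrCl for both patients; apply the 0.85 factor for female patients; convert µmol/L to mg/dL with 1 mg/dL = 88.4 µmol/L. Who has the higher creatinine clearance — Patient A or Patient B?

Patient B

Patient A: SCr = 215 / 88.4 = 2.432 mg/dL
Patient A: CrCl = (140 − 47) × 83.1 / (72 × 2.432) × 0.85 = 7728.3 / 175.10 × 0.85 ≈ 37.5 mL/min
Patient B: SCr = 197 / 88.4 = 2.229 mg/dL
Patient B: CrCl = (140 − 23) × 81.2 / (72 × 2.229) × 0.85 = 9500.4 / 160.49 × 0.85 ≈ 50.3 mL/min
37.5 vs 50.3 mL/min → Patient B is higher.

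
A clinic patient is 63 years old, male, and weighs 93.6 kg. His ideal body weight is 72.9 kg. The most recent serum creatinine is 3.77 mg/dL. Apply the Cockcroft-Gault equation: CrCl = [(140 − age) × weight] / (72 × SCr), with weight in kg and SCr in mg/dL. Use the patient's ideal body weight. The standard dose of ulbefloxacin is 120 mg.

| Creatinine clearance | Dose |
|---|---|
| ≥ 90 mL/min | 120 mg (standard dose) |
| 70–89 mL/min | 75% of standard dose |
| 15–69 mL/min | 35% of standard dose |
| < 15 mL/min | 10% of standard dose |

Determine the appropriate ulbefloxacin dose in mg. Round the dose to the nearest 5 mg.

40 mg

CrCl = (140 − 63) × 72.9 / (72 × 3.77) = 5613.3 / 271.44 ≈ 20.7 mL/min
CrCl ≈ 21 mL/min → bracket 15–69 mL/min.
35% of 120 mg = 42 mg → 40 mg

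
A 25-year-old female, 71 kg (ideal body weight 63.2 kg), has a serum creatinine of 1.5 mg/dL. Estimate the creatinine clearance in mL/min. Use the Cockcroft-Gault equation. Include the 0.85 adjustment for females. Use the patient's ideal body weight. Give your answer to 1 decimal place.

57.2 mL/min

CrCl = (140 − 25) × 63.2 / (72 × 1.5) × 0.85 = 7268.0 / 108.00 × 0.85 ≈ 57.2 mL/min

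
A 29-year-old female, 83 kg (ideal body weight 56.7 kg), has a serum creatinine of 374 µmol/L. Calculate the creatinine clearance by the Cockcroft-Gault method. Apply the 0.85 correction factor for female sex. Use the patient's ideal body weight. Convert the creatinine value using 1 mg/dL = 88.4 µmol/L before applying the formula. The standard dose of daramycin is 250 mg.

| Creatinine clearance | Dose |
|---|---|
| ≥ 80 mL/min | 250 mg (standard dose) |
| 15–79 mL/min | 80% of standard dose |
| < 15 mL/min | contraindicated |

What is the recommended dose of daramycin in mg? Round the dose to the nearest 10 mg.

SCr = 374 / 88.4 = 4.231 mg/dL
CrCl = (140 − 29) × 56.7 / (72 × 4.231) × 0.85 = 6293.7 / 304.63 × 0.85 ≈ 17.6 mL/min
CrCl ≈ 18 mL/min → bracket 15–79 mL/min.
80% of 250 mg = 200 mg

200 mg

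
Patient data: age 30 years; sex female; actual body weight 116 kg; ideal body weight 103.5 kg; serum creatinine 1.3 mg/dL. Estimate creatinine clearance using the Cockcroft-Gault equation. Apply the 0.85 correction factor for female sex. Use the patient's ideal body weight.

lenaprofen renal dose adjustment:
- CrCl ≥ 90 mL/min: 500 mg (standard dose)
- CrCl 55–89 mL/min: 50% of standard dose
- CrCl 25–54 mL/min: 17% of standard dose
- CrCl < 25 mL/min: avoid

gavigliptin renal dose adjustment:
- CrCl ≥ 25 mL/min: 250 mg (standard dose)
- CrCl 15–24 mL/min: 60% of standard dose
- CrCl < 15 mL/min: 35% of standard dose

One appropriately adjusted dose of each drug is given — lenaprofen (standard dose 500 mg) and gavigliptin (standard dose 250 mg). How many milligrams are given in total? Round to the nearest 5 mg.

CrCl = (140 − 30) × 103.5 / (72 × 1.3) × 0.85 = 11385.0 / 93.60 × 0.85 ≈ 103.4 mL/min
CrCl ≈ 103 mL/min.
lenaprofen: ≥ 90 mL/min → 100% of 500 mg = 500 mg.
gavigliptin: ≥ 25 mL/min → 100% of 250 mg = 250 mg.
Total = 500 + 250 = 750 mg.

750 mg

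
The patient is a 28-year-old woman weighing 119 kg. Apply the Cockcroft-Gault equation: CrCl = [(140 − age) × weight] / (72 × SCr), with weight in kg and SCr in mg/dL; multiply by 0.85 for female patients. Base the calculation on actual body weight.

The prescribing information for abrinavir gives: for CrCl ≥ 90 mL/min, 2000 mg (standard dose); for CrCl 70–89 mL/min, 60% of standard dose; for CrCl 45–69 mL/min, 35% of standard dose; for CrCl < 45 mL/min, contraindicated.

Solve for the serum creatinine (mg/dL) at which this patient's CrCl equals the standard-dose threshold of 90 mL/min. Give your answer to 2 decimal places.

1.75 mg/dL

Standard dose requires CrCl ≥ 90 mL/min.
Set (140 − 28) × 119 × 0.85 / (72 × SCr) = 90
SCr = (140 − 28) × 119 × 0.85 / (72 × 90) = 1.748 mg/dL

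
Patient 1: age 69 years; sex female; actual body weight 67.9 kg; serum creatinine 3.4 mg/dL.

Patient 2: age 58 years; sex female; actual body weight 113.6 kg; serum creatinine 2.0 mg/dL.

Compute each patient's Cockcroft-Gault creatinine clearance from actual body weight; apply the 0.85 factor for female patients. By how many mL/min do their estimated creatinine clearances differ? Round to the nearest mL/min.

38 mL/min

Patient 1: CrCl = (140 − 69) × 67.9 / (72 × 3.4) × 0.85 = 4820.9 / 244.80 × 0.85 ≈ 16.7 mL/min
Patient 2: CrCl = (140 − 58) × 113.6 / (72 × 2) × 0.85 = 9315.2 / 144.00 × 0.85 ≈ 55.0 mL/min
|16.7 − 55.0| = 38.3 mL/min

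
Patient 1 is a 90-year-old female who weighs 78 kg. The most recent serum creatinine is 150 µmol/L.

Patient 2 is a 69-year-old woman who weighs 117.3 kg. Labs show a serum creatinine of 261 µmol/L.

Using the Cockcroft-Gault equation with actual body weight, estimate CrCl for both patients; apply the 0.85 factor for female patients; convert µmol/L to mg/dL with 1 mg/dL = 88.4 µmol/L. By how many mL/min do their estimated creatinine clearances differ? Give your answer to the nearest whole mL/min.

Patient 1: SCr = 150 / 88.4 = 1.697 mg/dL
Patient 1: CrCl = (140 − 90) × 78 / (72 × 1.697) × 0.85 = 3900.0 / 122.18 × 0.85 ≈ 27.1 mL/min
Patient 2: SCr = 261 / 88.4 = 2.952 mg/dL
Patient 2: CrCl = (140 − 69) × 117.3 / (72 × 2.952) × 0.85 = 8328.3 / 212.54 × 0.85 ≈ 33.3 mL/min
|27.1 − 33.3| = 6.2 mL/min

6 mL/min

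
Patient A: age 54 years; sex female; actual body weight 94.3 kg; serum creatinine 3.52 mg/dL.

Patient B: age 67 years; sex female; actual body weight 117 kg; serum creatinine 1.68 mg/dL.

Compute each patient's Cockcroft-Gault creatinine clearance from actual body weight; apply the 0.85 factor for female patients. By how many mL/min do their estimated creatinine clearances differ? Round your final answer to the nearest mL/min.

Patient A: CrCl = (140 − 54) × 94.3 / (72 × 3.52) × 0.85 = 8109.8 / 253.44 × 0.85 ≈ 27.2 mL/min
Patient B: CrCl = (140 − 67) × 117 / (72 × 1.68) × 0.85 = 8541.0 / 120.96 × 0.85 ≈ 60.0 mL/min
|27.2 − 60.0| = 32.8 mL/min

33 mL/min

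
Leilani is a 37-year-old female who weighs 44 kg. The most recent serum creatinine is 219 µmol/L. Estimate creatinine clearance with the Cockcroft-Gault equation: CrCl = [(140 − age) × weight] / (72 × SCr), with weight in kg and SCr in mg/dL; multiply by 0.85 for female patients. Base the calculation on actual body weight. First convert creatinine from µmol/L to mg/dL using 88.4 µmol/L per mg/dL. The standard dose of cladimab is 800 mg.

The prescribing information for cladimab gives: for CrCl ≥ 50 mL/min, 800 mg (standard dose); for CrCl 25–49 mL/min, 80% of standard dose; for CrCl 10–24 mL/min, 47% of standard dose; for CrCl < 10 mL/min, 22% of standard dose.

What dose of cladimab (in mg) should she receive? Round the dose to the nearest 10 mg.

380 mg

SCr = 219 / 88.4 = 2.477 mg/dL
CrCl = (140 − 37) × 44 / (72 × 2.477) × 0.85 = 4532.0 / 178.34 × 0.85 ≈ 21.6 mL/min
CrCl ≈ 22 mL/min → bracket 10–24 mL/min.
47% of 800 mg = 376 mg → 380 mg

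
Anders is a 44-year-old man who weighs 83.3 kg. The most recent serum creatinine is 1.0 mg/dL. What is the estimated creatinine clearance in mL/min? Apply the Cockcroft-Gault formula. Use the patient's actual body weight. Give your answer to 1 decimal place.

111.1 mL/min

CrCl = (140 − 44) × 83.3 / (72 × 1) = 7996.8 / 72.00 ≈ 111.1 mL/min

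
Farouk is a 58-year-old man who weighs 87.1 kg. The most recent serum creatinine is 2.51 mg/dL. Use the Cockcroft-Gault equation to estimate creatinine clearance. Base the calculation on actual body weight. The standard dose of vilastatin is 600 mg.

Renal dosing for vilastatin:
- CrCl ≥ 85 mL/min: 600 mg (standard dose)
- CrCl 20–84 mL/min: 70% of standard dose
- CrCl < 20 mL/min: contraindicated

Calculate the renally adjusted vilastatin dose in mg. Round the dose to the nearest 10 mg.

420 mg

CrCl = (140 − 58) × 87.1 / (72 × 2.51) = 7142.2 / 180.72 ≈ 39.5 mL/min
CrCl ≈ 40 mL/min → bracket 20–84 mL/min.
70% of 600 mg = 420 mg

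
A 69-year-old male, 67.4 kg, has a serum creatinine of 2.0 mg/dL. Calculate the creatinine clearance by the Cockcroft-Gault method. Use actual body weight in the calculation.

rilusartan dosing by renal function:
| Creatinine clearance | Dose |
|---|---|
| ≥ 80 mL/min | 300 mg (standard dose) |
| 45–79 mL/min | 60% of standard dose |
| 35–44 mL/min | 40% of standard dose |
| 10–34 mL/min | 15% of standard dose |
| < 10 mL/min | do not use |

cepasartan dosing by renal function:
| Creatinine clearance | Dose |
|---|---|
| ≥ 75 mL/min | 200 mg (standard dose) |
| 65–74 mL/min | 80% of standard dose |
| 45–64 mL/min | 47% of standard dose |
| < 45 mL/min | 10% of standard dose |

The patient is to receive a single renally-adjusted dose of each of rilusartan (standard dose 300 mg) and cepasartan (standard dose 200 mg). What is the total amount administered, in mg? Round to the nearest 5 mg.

CrCl = (140 − 69) × 67.4 / (72 × 2) = 4785.4 / 144.00 ≈ 33.2 mL/min
CrCl ≈ 33 mL/min.
rilusartan: 10–34 mL/min → 15% of 300 mg = 45 mg.
cepasartan: < 45 mL/min → 10% of 200 mg = 20 mg.
Total = 45 + 20 = 65 mg.

65 mg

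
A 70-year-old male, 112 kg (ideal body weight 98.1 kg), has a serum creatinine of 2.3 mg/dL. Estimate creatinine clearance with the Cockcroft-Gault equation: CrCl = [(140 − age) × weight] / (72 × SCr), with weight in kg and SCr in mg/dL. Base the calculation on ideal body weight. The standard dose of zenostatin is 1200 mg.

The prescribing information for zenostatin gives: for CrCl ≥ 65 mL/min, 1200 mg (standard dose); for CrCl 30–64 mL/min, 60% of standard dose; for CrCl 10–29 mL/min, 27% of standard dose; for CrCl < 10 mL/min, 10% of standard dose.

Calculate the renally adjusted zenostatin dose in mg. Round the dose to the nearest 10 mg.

CrCl = (140 − 70) × 98.1 / (72 × 2.3) = 6867.0 / 165.60 ≈ 41.5 mL/min
CrCl ≈ 41 mL/min → bracket 30–64 mL/min.
60% of 1200 mg = 720 mg

720 mg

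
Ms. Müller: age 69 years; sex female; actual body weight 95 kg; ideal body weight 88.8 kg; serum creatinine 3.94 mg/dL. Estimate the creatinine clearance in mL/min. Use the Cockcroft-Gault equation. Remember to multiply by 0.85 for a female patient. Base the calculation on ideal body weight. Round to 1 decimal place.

18.9 mL/min

CrCl = (140 − 69) × 88.8 / (72 × 3.94) × 0.85 = 6304.8 / 283.68 × 0.85 ≈ 18.9 mL/min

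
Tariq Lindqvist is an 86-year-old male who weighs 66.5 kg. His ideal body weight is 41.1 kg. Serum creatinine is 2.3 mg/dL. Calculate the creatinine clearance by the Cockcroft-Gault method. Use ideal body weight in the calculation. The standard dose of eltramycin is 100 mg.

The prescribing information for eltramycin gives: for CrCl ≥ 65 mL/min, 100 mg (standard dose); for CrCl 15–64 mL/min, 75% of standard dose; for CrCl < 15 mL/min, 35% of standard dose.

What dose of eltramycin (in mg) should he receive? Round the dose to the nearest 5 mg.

CrCl = (140 − 86) × 41.1 / (72 × 2.3) = 2219.4 / 165.60 ≈ 13.4 mL/min
CrCl ≈ 13 mL/min → bracket < 15 mL/min.
35% of 100 mg = 35 mg

35 mg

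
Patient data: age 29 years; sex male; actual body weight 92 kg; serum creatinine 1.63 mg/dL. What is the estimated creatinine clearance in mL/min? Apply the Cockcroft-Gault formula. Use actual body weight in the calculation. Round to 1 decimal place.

87.0 mL/min

CrCl = (140 − 29) × 92 / (72 × 1.63) = 10212.0 / 117.36 ≈ 87.0 mL/min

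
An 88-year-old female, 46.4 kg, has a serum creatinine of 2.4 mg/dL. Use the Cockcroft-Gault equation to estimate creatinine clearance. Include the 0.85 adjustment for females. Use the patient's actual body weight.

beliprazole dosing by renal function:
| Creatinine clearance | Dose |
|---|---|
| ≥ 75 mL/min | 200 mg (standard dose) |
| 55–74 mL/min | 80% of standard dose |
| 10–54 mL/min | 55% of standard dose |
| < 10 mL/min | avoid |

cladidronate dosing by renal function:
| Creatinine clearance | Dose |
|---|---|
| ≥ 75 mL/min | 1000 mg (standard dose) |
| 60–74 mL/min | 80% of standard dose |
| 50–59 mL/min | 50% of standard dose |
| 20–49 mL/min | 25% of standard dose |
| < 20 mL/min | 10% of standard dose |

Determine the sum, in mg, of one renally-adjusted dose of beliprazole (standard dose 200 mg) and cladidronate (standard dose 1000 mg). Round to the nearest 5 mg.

CrCl = (140 − 88) × 46.4 / (72 × 2.4) × 0.85 = 2412.8 / 172.80 × 0.85 ≈ 11.9 mL/min
CrCl ≈ 12 mL/min.
beliprazole: 10–54 mL/min → 55% of 200 mg = 110 mg.
cladidronate: < 20 mL/min → 10% of 1000 mg = 100 mg.
Total = 110 + 100 = 210 mg.

210 mg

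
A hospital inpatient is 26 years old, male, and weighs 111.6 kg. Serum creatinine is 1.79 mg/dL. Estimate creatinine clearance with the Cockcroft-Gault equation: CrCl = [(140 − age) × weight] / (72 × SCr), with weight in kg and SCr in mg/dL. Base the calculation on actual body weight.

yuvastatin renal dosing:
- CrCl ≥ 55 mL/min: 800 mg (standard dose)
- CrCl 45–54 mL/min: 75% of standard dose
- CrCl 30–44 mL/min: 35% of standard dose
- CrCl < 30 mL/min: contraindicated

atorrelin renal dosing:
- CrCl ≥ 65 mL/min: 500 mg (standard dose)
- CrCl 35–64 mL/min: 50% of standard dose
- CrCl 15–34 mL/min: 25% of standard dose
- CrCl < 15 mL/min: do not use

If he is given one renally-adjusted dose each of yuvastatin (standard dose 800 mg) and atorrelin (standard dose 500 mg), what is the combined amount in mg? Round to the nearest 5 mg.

1300 mg

CrCl = (140 − 26) × 111.6 / (72 × 1.79) = 12722.4 / 128.88 ≈ 98.7 mL/min
CrCl ≈ 99 mL/min.
yuvastatin: ≥ 55 mL/min → 100% of 800 mg = 800 mg.
atorrelin: ≥ 65 mL/min → 100% of 500 mg = 500 mg.
Total = 800 + 500 = 1300 mg.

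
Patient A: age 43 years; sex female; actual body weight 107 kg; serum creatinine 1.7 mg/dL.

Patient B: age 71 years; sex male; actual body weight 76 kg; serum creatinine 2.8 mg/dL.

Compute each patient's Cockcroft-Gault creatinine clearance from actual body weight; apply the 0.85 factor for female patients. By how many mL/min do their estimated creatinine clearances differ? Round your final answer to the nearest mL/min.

46 mL/min

Patient A: CrCl = (140 − 43) × 107 / (72 × 1.7) × 0.85 = 10379.0 / 122.40 × 0.85 ≈ 72.1 mL/min
Patient B: CrCl = (140 − 71) × 76 / (72 × 2.8) = 5244.0 / 201.60 ≈ 26.0 mL/min
|72.1 − 26.0| = 46.1 mL/min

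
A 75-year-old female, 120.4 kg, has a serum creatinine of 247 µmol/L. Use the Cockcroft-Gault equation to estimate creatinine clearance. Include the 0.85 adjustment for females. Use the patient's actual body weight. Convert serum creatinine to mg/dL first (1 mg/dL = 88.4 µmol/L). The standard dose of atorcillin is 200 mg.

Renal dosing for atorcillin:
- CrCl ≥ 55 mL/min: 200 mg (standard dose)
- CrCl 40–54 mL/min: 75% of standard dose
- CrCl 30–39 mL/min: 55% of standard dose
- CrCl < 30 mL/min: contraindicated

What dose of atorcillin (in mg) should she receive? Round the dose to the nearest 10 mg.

110 mg

SCr = 247 / 88.4 = 2.794 mg/dL
CrCl = (140 − 75) × 120.4 / (72 × 2.794) × 0.85 = 7826.0 / 201.17 × 0.85 ≈ 33.1 mL/min
CrCl ≈ 33 mL/min → bracket 30–39 mL/min.
55% of 200 mg = 110 mg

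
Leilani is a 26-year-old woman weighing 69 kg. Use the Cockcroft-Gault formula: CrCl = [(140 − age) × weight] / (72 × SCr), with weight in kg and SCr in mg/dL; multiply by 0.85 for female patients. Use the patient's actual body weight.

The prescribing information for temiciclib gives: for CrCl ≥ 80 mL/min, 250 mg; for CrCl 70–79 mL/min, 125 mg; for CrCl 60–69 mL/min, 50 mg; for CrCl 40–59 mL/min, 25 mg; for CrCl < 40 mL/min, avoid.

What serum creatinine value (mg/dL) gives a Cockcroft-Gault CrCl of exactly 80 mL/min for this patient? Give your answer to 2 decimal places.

1.16 mg/dL

Standard dose requires CrCl ≥ 80 mL/min.
Set (140 − 26) × 69 × 0.85 / (72 × SCr) = 80
SCr = (140 − 26) × 69 × 0.85 / (72 × 80) = 1.161 mg/dL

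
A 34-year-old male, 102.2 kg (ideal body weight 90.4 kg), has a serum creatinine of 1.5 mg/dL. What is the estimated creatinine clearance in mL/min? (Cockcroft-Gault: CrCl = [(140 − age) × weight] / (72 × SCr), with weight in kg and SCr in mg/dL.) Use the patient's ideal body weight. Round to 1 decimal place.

88.7 mL/min

CrCl = (140 − 34) × 90.4 / (72 × 1.5) = 9582.4 / 108.00 ≈ 88.7 mL/min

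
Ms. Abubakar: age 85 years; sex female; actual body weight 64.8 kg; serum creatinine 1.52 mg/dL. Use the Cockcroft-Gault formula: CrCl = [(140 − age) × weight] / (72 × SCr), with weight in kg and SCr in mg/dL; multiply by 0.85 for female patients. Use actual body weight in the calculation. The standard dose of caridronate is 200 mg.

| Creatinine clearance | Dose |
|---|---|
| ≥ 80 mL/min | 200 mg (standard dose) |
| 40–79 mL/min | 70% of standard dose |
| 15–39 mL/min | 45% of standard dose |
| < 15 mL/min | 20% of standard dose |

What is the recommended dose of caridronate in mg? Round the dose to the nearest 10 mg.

90 mg

CrCl = (140 − 85) × 64.8 / (72 × 1.52) × 0.85 = 3564.0 / 109.44 × 0.85 ≈ 27.7 mL/min
CrCl ≈ 28 mL/min → bracket 15–39 mL/min.
45% of 200 mg = 90 mg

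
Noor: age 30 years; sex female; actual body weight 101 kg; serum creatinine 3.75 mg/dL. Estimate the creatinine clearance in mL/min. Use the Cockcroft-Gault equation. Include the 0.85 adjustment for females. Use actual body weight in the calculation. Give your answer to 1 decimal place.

35.0 mL/min

CrCl = (140 − 30) × 101 / (72 × 3.75) × 0.85 = 11110.0 / 270.00 × 0.85 ≈ 35.0 mL/min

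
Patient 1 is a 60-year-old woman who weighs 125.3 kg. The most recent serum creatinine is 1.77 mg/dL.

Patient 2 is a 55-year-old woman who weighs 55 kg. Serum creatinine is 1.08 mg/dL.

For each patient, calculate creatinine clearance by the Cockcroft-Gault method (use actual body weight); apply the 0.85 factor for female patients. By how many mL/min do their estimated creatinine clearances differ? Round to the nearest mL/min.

Patient 1: CrCl = (140 − 60) × 125.3 / (72 × 1.77) × 0.85 = 10024.0 / 127.44 × 0.85 ≈ 66.9 mL/min
Patient 2: CrCl = (140 − 55) × 55 / (72 × 1.08) × 0.85 = 4675.0 / 77.76 × 0.85 ≈ 51.1 mL/min
|66.9 − 51.1| = 15.8 mL/min

16 mL/min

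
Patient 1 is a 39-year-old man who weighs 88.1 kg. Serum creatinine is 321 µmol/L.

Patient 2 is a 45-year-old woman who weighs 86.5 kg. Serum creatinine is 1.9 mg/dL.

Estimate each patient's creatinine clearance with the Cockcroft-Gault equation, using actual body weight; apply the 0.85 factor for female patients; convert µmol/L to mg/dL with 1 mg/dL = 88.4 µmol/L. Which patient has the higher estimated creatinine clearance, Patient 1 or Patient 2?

Patient 1: SCr = 321 / 88.4 = 3.631 mg/dL
Patient 1: CrCl = (140 − 39) × 88.1 / (72 × 3.631) = 8898.1 / 261.43 ≈ 34.0 mL/min
Patient 2: CrCl = (140 − 45) × 86.5 / (72 × 1.9) × 0.85 = 8217.5 / 136.80 × 0.85 ≈ 51.1 mL/min
34.0 vs 51.1 mL/min → Patient 2 is higher.

Patient 2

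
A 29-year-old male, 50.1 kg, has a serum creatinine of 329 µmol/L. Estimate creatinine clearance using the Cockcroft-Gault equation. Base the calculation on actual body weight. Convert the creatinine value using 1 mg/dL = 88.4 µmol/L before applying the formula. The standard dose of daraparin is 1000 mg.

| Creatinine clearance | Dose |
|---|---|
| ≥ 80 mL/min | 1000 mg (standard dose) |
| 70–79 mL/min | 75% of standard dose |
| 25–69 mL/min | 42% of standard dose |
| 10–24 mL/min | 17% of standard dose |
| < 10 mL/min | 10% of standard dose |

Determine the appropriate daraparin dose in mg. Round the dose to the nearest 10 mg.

SCr = 329 / 88.4 = 3.722 mg/dL
CrCl = (140 − 29) × 50.1 / (72 × 3.722) = 5561.1 / 267.98 ≈ 20.8 mL/min
CrCl ≈ 21 mL/min → bracket 10–24 mL/min.
17% of 1000 mg = 170 mg

170 mg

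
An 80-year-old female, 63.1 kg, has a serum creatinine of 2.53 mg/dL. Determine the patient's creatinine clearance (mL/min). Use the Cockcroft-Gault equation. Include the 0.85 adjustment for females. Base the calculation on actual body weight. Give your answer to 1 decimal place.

17.7 mL/min

CrCl = (140 − 80) × 63.1 / (72 × 2.53) × 0.85 = 3786.0 / 182.16 × 0.85 ≈ 17.7 mL/min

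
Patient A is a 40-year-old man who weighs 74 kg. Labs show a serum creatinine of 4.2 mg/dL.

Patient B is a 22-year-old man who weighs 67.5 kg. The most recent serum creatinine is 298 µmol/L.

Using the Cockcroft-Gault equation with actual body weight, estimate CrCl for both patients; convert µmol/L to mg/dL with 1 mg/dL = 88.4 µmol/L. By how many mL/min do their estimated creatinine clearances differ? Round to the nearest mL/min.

Patient A: CrCl = (140 − 40) × 74 / (72 × 4.2) = 7400.0 / 302.40 ≈ 24.5 mL/min
Patient B: SCr = 298 / 88.4 = 3.371 mg/dL
Patient B: CrCl = (140 − 22) × 67.5 / (72 × 3.371) = 7965.0 / 242.71 ≈ 32.8 mL/min
|24.5 − 32.8| = 8.3 mL/min

8 mL/min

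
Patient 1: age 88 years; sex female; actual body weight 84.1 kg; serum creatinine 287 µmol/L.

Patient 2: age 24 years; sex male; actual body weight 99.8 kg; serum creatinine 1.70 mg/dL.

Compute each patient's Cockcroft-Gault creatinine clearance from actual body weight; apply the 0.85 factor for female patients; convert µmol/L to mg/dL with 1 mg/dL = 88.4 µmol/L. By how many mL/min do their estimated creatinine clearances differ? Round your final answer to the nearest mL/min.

Patient 1: SCr = 287 / 88.4 = 3.247 mg/dL
Patient 1: CrCl = (140 − 88) × 84.1 / (72 × 3.247) × 0.85 = 4373.2 / 233.78 × 0.85 ≈ 15.9 mL/min
Patient 2: CrCl = (140 − 24) × 99.8 / (72 × 1.7) = 11576.8 / 122.40 ≈ 94.6 mL/min
|15.9 − 94.6| = 78.7 mL/min

79 mL/min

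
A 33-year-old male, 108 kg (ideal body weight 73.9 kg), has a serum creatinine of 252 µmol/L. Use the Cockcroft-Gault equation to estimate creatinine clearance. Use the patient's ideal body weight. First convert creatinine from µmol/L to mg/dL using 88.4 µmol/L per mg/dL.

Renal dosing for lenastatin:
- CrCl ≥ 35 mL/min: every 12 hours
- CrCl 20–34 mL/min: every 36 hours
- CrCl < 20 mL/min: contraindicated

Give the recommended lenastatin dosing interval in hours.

SCr = 252 / 88.4 = 2.851 mg/dL
CrCl = (140 − 33) × 73.9 / (72 × 2.851) = 7907.3 / 205.27 ≈ 38.5 mL/min
CrCl ≈ 39 mL/min → bracket ≥ 35 mL/min → every 12 hours.

every 12 hours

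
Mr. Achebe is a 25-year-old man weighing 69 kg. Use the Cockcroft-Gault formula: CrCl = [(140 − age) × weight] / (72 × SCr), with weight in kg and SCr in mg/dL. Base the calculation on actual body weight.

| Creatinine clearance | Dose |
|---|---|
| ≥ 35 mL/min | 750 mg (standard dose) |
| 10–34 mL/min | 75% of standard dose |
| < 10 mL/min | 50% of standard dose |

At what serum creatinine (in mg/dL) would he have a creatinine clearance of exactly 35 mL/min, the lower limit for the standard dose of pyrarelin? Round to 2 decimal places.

Standard dose requires CrCl ≥ 35 mL/min.
Set (140 − 25) × 69 / (72 × SCr) = 35
SCr = (140 − 25) × 69 / (72 × 35) = 3.149 mg/dL

3.15 mg/dL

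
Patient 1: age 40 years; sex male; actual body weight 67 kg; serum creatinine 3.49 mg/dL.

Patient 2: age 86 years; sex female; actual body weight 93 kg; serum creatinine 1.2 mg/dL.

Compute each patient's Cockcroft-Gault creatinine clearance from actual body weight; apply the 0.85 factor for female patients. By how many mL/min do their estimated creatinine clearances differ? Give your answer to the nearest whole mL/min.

23 mL/min

Patient 1: CrCl = (140 − 40) × 67 / (72 × 3.49) = 6700.0 / 251.28 ≈ 26.7 mL/min
Patient 2: CrCl = (140 − 86) × 93 / (72 × 1.2) × 0.85 = 5022.0 / 86.40 × 0.85 ≈ 49.4 mL/min
|26.7 − 49.4| = 22.7 mL/min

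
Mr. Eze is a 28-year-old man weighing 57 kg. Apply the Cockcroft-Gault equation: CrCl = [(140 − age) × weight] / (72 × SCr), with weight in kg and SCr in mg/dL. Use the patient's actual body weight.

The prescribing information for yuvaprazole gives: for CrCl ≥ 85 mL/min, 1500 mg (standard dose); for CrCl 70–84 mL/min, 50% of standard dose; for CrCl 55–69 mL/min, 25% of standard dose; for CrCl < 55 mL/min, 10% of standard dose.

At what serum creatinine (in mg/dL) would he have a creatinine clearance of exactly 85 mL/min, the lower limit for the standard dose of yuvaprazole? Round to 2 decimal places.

Standard dose requires CrCl ≥ 85 mL/min.
Set (140 − 28) × 57 / (72 × SCr) = 85
SCr = (140 − 28) × 57 / (72 × 85) = 1.043 mg/dL

1.04 mg/dL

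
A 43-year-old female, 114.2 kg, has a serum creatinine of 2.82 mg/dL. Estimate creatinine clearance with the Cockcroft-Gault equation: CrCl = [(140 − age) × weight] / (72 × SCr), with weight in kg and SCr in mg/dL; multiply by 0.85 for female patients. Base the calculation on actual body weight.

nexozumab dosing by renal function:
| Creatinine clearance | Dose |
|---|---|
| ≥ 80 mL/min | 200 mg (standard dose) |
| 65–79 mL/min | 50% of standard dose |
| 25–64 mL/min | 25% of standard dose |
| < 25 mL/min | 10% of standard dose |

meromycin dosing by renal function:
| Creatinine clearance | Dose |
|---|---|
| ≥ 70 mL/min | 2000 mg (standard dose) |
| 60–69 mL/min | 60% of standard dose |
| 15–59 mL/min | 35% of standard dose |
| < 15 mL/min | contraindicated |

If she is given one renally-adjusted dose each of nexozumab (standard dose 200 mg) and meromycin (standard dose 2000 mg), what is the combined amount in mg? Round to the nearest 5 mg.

CrCl = (140 − 43) × 114.2 / (72 × 2.82) × 0.85 = 11077.4 / 203.04 × 0.85 ≈ 46.4 mL/min
CrCl ≈ 46 mL/min.
nexozumab: 25–64 mL/min → 25% of 200 mg = 50 mg.
meromycin: 15–59 mL/min → 35% of 2000 mg = 700 mg.
Total = 50 + 700 = 750 mg.

750 mg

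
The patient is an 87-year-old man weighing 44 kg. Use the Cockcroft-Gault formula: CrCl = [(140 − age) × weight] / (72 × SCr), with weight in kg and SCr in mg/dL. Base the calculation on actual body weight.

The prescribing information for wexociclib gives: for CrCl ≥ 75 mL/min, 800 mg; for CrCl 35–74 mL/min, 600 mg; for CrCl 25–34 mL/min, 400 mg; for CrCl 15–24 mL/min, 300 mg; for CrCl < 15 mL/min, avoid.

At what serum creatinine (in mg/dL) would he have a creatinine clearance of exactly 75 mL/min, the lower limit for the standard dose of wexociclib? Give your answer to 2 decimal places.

Standard dose requires CrCl ≥ 75 mL/min.
Set (140 − 87) × 44 / (72 × SCr) = 75
SCr = (140 − 87) × 44 / (72 × 75) = 0.432 mg/dL

0.43 mg/dL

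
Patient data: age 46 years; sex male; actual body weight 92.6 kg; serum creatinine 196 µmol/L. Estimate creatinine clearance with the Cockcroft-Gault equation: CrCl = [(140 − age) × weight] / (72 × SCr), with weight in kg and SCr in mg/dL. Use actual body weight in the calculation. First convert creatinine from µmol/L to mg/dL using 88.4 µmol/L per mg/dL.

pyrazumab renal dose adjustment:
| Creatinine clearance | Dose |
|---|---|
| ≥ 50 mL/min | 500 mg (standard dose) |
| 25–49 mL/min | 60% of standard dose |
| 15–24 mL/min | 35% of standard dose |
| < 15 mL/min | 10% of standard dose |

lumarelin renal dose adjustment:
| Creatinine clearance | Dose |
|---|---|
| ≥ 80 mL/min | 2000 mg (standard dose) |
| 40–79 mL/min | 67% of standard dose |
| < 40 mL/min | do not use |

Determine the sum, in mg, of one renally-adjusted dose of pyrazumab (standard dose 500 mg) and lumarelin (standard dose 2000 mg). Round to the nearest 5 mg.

1840 mg

SCr = 196 / 88.4 = 2.217 mg/dL
CrCl = (140 − 46) × 92.6 / (72 × 2.217) = 8704.4 / 159.62 ≈ 54.5 mL/min
CrCl ≈ 55 mL/min.
pyrazumab: ≥ 50 mL/min → 100% of 500 mg = 500 mg.
lumarelin: 40–79 mL/min → 67% of 2000 mg = 1340 mg.
Total = 500 + 1340 = 1840 mg.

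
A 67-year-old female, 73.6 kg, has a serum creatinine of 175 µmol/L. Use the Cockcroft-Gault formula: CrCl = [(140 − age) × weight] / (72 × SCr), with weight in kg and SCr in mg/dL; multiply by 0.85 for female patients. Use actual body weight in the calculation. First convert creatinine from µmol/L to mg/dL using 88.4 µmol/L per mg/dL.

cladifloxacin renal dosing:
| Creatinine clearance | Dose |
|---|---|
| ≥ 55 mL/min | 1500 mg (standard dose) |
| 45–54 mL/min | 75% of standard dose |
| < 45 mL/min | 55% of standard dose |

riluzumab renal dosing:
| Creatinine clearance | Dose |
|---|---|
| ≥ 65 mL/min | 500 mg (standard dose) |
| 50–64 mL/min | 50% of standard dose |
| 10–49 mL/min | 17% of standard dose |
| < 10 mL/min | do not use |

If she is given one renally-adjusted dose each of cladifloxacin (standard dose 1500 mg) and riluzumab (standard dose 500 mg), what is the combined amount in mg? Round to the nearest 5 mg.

SCr = 175 / 88.4 = 1.98 mg/dL
CrCl = (140 − 67) × 73.6 / (72 × 1.98) × 0.85 = 5372.8 / 142.56 × 0.85 ≈ 32.0 mL/min
CrCl ≈ 32 mL/min.
cladifloxacin: < 45 mL/min → 55% of 1500 mg = 825 mg.
riluzumab: 10–49 mL/min → 17% of 500 mg = 85 mg.
Total = 825 + 85 = 910 mg.

910 mg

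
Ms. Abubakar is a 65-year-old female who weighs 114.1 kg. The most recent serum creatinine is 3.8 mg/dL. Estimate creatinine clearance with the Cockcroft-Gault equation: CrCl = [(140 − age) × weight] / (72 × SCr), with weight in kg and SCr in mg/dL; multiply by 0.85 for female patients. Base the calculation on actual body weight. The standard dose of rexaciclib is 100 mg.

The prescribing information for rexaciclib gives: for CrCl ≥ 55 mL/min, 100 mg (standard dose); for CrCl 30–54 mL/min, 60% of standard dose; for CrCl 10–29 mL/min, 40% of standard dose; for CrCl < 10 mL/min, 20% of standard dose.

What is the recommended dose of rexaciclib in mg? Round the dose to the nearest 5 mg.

CrCl = (140 − 65) × 114.1 / (72 × 3.8) × 0.85 = 8557.5 / 273.60 × 0.85 ≈ 26.6 mL/min
CrCl ≈ 27 mL/min → bracket 10–29 mL/min.
40% of 100 mg = 40 mg

40 mg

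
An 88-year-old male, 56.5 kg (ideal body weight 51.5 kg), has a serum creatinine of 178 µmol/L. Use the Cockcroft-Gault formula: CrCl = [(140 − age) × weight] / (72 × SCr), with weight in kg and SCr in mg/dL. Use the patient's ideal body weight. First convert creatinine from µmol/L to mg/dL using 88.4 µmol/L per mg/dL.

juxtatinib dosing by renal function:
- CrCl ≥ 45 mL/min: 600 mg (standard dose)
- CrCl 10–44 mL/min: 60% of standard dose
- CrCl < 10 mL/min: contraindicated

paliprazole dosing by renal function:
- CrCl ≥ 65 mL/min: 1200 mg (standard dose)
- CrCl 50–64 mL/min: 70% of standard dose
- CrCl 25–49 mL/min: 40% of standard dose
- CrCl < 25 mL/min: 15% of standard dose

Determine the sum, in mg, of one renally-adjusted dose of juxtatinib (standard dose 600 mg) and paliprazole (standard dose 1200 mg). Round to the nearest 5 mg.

540 mg

SCr = 178 / 88.4 = 2.014 mg/dL
CrCl = (140 − 88) × 51.5 / (72 × 2.014) = 2678.0 / 145.01 ≈ 18.5 mL/min
CrCl ≈ 18 mL/min.
juxtatinib: 10–44 mL/min → 60% of 600 mg = 360 mg.
paliprazole: < 25 mL/min → 15% of 1200 mg = 180 mg.
Total = 360 + 180 = 540 mg.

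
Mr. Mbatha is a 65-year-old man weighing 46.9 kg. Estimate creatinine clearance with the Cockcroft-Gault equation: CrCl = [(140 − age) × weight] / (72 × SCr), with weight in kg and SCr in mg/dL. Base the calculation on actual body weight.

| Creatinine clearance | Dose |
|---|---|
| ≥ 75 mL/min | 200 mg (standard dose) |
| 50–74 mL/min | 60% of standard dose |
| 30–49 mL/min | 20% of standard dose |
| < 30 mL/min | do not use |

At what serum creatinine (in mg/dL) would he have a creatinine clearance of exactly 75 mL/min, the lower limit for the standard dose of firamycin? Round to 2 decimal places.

0.65 mg/dL

Standard dose requires CrCl ≥ 75 mL/min.
Set (140 − 65) × 46.9 / (72 × SCr) = 75
SCr = (140 − 65) × 46.9 / (72 × 75) = 0.651 mg/dL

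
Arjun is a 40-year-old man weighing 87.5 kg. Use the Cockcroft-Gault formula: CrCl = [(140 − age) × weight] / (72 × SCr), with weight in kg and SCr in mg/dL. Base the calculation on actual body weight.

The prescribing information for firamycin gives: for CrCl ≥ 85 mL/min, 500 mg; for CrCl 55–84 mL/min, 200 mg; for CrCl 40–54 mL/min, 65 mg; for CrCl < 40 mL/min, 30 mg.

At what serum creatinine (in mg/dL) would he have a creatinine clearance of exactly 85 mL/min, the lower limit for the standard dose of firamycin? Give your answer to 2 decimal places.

1.43 mg/dL

Standard dose requires CrCl ≥ 85 mL/min.
Set (140 − 40) × 87.5 / (72 × SCr) = 85
SCr = (140 − 40) × 87.5 / (72 × 85) = 1.430 mg/dL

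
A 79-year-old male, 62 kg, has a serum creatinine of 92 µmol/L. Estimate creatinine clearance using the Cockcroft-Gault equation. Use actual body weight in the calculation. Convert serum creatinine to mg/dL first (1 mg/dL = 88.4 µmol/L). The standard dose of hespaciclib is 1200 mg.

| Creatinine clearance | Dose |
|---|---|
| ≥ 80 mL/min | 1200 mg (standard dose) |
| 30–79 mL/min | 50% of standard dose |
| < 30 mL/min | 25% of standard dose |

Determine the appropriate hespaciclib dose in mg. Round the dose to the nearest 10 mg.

SCr = 92 / 88.4 = 1.041 mg/dL
CrCl = (140 − 79) × 62 / (72 × 1.041) = 3782.0 / 74.95 ≈ 50.5 mL/min
CrCl ≈ 50 mL/min → bracket 30–79 mL/min.
50% of 1200 mg = 600 mg

600 mg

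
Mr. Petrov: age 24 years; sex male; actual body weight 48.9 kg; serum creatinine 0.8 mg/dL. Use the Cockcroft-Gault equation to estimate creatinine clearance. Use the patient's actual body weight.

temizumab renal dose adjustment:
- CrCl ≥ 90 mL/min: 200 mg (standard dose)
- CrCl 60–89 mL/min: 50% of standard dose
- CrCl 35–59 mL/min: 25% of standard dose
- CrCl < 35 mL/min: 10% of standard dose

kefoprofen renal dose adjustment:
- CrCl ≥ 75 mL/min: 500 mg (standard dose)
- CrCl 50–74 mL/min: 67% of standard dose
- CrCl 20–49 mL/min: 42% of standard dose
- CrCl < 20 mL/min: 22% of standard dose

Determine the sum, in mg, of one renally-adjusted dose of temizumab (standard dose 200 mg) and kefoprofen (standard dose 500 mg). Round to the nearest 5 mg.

700 mg

CrCl = (140 − 24) × 48.9 / (72 × 0.8) = 5672.4 / 57.60 ≈ 98.5 mL/min
CrCl ≈ 98 mL/min.
temizumab: ≥ 90 mL/min → 100% of 200 mg = 200 mg.
kefoprofen: ≥ 75 mL/min → 100% of 500 mg = 500 mg.
Total = 200 + 500 = 700 mg.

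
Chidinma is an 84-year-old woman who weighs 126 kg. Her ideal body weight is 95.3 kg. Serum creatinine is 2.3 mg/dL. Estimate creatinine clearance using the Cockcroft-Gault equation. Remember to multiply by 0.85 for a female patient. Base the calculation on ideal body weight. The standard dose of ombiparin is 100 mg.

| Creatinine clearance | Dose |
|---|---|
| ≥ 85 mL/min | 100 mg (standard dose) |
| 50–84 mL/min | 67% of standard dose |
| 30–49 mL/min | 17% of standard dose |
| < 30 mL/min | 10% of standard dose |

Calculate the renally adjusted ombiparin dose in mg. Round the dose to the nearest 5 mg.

10 mg

CrCl = (140 − 84) × 95.3 / (72 × 2.3) × 0.85 = 5336.8 / 165.60 × 0.85 ≈ 27.4 mL/min
CrCl ≈ 27 mL/min → bracket < 30 mL/min.
10% of 100 mg = 10 mg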